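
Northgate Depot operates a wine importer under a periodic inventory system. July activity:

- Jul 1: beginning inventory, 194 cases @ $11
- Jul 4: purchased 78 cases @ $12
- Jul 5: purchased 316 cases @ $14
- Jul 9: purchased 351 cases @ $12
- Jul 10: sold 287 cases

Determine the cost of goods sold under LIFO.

COGS = $3,444

Jul 10, 287 sold [LIFO — newest first]: 287 @ $12 = $3,444
Ending inventory: 194 @ $11 + 78 @ $12 + 316 @ $14 + 64 @ $12 = $8,262
Check: goods available $11,706 = COGS $3,444 + ending $8,262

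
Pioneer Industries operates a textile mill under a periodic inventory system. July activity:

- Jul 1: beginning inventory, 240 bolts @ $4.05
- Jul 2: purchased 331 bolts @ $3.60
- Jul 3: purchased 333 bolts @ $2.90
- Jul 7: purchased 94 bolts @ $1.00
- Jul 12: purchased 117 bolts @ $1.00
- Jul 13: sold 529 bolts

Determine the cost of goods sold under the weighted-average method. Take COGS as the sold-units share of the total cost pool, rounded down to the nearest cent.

Jul 13, sell 529: 529/1115 × $3,340.30 → $1,584.77
Ending inventory (cost pool remaining) = $1,755.53

COGS = $1,584.77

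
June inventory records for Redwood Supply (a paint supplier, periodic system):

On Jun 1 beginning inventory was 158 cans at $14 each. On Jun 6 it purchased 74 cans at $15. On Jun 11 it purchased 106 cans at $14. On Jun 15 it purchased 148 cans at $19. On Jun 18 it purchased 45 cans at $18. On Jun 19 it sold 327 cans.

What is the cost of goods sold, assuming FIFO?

COGS = $4,652

Jun 19, 327 sold [FIFO — oldest first]: 158 @ $14 + 74 @ $15 + 95 @ $14 = $4,652
Ending inventory: 11 @ $14 + 148 @ $19 + 45 @ $18 = $3,776
Check: goods available $8,428 = COGS $4,652 + ending $3,776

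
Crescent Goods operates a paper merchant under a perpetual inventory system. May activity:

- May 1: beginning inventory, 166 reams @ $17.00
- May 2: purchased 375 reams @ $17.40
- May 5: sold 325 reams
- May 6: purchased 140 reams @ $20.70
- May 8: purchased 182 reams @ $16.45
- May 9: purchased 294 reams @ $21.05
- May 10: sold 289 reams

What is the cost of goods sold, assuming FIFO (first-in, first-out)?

COGS = $10,858.10

May 5, 325 sold [FIFO — oldest first]: 166 @ $17.00 + 159 @ $17.40 = $5,588.60
May 10, 289 sold [FIFO — oldest first]: 216 @ $17.40 + 73 @ $20.70 = $5,269.50
Total COGS = $5,588.60 + $5,269.50 = $10,858.10
Ending inventory: 67 @ $20.70 + 182 @ $16.45 + 294 @ $21.05 = $10,569.50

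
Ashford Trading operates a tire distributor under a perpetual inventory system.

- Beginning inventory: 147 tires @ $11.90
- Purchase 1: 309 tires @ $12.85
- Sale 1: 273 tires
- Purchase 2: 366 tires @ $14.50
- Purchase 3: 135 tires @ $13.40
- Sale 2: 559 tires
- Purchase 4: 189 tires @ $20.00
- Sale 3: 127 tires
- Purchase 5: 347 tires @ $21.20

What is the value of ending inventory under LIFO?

Ending inventory = $10,083.90

Sale 1 (273) [LIFO — newest first]: 273 @ $12.85 = $3,508.05
Sale 2 (559) [LIFO — newest first]: 135 @ $13.40 + 366 @ $14.50 + 36 @ $12.85 + 22 @ $11.90 = $7,840.40
Sale 3 (127) [LIFO — newest first]: 127 @ $20.00 = $2,540.00
Total COGS = $3,508.05 + $7,840.40 + $2,540.00 = $13,888.45
Ending inventory: 125 @ $11.90 + 62 @ $20.00 + 347 @ $21.20 = $10,083.90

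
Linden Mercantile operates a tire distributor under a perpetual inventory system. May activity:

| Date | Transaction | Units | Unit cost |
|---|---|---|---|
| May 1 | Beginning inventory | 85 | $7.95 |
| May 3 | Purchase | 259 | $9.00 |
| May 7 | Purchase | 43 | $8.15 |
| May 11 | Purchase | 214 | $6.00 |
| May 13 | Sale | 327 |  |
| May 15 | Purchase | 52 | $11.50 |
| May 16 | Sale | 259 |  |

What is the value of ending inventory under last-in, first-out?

Ending inventory = $532.65

May 13, 327 sold [LIFO — newest first]: 214 @ $6.00 + 43 @ $8.15 + 70 @ $9.00 = $2,264.45
May 16, 259 sold [LIFO — newest first]: 52 @ $11.50 + 189 @ $9.00 + 18 @ $7.95 = $2,442.10
Total COGS = $2,264.45 + $2,442.10 = $4,706.55
Ending inventory: 67 @ $7.95 = $532.65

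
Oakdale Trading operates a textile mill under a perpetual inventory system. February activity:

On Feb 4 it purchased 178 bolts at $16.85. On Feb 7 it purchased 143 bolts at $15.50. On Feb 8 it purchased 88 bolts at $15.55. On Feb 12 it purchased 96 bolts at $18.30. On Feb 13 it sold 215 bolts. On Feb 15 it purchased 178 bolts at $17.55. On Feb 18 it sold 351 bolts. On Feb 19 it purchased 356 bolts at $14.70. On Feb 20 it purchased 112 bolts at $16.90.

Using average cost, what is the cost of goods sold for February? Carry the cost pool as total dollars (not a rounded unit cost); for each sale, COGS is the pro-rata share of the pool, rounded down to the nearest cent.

COGS = $9,486.45

After Feb 4: 178 on hand, pool $2,999.30 (≈ $16.8500 each)
After Feb 7: 321 on hand, pool $5,215.80 (≈ $16.2486 each)
After Feb 8: 409 on hand, pool $6,584.20 (≈ $16.0983 each)
After Feb 12: 505 on hand, pool $8,341.00 (≈ $16.5168 each)
Feb 13, sell 215: 215/505 × $8,341.00 → $3,551.11
After Feb 15: 468 on hand, pool $7,913.79 (≈ $16.9098 each)
Feb 18, sell 351: 351/468 × $7,913.79 → $5,935.34
After Feb 19: 473 on hand, pool $7,211.65 (≈ $15.2466 each)
After Feb 20: 585 on hand, pool $9,104.45 (≈ $15.5632 each)
Total COGS = $3,551.11 + $5,935.34 = $9,486.45
Ending inventory (cost pool remaining) = $9,104.45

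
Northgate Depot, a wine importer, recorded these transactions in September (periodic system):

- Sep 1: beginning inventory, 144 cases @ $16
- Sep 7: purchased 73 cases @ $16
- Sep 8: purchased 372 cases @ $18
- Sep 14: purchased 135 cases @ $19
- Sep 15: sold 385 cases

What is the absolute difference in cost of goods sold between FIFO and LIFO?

$569

FIFO COGS: 144 @ $16 + 73 @ $16 + 168 @ $18 = $6,496
LIFO COGS: 135 @ $19 + 250 @ $18 = $7,065
Difference = |$6,496 − $7,065| = $569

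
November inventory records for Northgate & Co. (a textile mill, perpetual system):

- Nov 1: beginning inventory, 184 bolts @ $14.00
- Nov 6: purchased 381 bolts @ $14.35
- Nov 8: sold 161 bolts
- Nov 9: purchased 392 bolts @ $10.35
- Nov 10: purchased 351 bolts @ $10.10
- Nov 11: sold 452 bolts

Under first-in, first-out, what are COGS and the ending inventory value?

COGS = $8,540.15; ending inventory = $7,105.50

Nov 8, 161 sold [FIFO — oldest first]: 161 @ $14.00 = $2,254.00
Nov 11, 452 sold [FIFO — oldest first]: 23 @ $14.00 + 381 @ $14.35 + 48 @ $10.35 = $6,286.15
Total COGS = $2,254.00 + $6,286.15 = $8,540.15
Ending inventory: 344 @ $10.35 + 351 @ $10.10 = $7,105.50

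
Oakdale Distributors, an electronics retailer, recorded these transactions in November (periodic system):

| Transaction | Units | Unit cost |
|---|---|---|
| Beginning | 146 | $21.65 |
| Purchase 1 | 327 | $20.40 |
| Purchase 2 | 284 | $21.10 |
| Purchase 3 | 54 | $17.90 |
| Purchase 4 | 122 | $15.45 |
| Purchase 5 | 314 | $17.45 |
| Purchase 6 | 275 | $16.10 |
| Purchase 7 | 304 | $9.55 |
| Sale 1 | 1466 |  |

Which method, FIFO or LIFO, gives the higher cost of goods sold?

FIFO

FIFO COGS: 146 @ $21.65 + 327 @ $20.40 + 284 @ $21.10 + 54 @ $17.90 + 122 @ $15.45 + 314 @ $17.45 + 219 @ $16.10 = $27,680.80
LIFO COGS: 304 @ $9.55 + 275 @ $16.10 + 314 @ $17.45 + 122 @ $15.45 + 54 @ $17.90 + 284 @ $21.10 + 113 @ $20.40 = $23,959.10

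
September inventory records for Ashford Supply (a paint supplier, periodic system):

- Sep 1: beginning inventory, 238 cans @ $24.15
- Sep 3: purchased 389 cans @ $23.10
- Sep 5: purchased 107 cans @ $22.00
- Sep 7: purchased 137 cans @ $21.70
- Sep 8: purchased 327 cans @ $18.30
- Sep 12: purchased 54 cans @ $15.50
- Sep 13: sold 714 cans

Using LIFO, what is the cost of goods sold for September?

Sep 13, 714 sold [LIFO — newest first]: 54 @ $15.50 + 327 @ $18.30 + 137 @ $21.70 + 107 @ $22.00 + 89 @ $23.10 = $14,203.90
Ending inventory: 238 @ $24.15 + 300 @ $23.10 = $12,677.70

COGS = $14,203.90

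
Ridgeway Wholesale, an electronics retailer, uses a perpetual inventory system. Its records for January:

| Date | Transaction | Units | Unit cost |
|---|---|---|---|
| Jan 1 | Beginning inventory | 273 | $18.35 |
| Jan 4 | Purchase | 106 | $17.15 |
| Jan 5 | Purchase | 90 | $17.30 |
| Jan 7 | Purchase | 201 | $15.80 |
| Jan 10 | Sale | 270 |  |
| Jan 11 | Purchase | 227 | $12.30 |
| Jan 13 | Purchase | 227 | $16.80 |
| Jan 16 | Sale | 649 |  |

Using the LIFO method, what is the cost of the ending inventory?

Ending inventory = $3,761.75

Jan 10, 270 sold [LIFO — newest first]: 201 @ $15.80 + 69 @ $17.30 = $4,369.50
Jan 16, 649 sold [LIFO — newest first]: 227 @ $16.80 + 227 @ $12.30 + 21 @ $17.30 + 106 @ $17.15 + 68 @ $18.35 = $10,034.70
Total COGS = $4,369.50 + $10,034.70 = $14,404.20
Ending inventory: 205 @ $18.35 = $3,761.75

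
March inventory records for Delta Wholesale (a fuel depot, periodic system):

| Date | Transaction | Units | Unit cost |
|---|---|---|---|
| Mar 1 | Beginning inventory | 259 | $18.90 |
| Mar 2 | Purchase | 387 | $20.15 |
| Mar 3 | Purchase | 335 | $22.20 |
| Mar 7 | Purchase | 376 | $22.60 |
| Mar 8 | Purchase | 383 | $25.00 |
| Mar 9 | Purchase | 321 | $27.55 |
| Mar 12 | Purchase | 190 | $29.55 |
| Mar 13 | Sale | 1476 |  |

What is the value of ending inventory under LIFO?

Ending inventory = $15,556.95

Mar 13, 1476 sold [LIFO — newest first]: 190 @ $29.55 + 321 @ $27.55 + 383 @ $25.00 + 376 @ $22.60 + 206 @ $22.20 = $37,103.85
Ending inventory: 259 @ $18.90 + 387 @ $20.15 + 129 @ $22.20 = $15,556.95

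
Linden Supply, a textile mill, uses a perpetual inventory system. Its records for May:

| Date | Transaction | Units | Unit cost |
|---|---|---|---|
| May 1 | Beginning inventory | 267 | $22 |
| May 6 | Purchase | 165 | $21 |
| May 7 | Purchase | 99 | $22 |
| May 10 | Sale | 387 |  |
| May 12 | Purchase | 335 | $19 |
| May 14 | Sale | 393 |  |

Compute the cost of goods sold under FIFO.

COGS = $16,248

May 10, 387 sold [FIFO — oldest first]: 267 @ $22 + 120 @ $21 = $8,394
May 14, 393 sold [FIFO — oldest first]: 45 @ $21 + 99 @ $22 + 249 @ $19 = $7,854
Total COGS = $8,394 + $7,854 = $16,248
Ending inventory: 86 @ $19 = $1,634
Check: goods available $17,882 = COGS $16,248 + ending $1,634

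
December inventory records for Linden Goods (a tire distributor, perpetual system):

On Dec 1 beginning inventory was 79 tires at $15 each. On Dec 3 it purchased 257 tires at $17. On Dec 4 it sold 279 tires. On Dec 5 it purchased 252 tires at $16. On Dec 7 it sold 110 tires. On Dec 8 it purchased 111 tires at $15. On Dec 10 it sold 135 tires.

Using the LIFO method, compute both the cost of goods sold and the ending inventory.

Dec 4, 279 sold [LIFO — newest first]: 257 @ $17 + 22 @ $15 = $4,699
Dec 7, 110 sold [LIFO — newest first]: 110 @ $16 = $1,760
Dec 10, 135 sold [LIFO — newest first]: 111 @ $15 + 24 @ $16 = $2,049
Total COGS = $4,699 + $1,760 + $2,049 = $8,508
Ending inventory: 57 @ $15 + 118 @ $16 = $2,743
Check: goods available $11,251 = COGS $8,508 + ending $2,743

COGS = $8,508; ending inventory = $2,743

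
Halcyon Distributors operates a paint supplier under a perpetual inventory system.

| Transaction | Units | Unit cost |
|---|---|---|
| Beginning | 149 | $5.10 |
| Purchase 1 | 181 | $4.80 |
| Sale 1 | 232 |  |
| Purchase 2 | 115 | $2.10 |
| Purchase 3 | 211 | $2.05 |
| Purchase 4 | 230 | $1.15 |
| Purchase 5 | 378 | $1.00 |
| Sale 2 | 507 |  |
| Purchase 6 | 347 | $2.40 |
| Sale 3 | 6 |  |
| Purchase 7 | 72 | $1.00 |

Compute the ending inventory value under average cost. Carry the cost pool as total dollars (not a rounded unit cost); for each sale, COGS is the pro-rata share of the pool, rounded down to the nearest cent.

Ending inventory = $1,808.59

After Beginning: 149 on hand, pool $759.90 (≈ $5.1000 each)
After Purchase 1: 330 on hand, pool $1,628.70 (≈ $4.9355 each)
Sale 1, sell 232: 232/330 × $1,628.70 → $1,145.02
After Purchase 2: 213 on hand, pool $725.18 (≈ $3.4046 each)
After Purchase 3: 424 on hand, pool $1,157.73 (≈ $2.7305 each)
After Purchase 4: 654 on hand, pool $1,422.23 (≈ $2.1747 each)
After Purchase 5: 1032 on hand, pool $1,800.23 (≈ $1.7444 each)
Sale 2, sell 507: 507/1032 × $1,800.23 → $884.41
After Purchase 6: 872 on hand, pool $1,748.62 (≈ $2.0053 each)
Sale 3, sell 6: 6/872 × $1,748.62 → $12.03
After Purchase 7: 938 on hand, pool $1,808.59 (≈ $1.9281 each)
Total COGS = $1,145.02 + $884.41 + $12.03 = $2,041.46
Ending inventory (cost pool remaining) = $1,808.59
Check: goods available $3,850.05 = COGS $2,041.46 + ending $1,808.59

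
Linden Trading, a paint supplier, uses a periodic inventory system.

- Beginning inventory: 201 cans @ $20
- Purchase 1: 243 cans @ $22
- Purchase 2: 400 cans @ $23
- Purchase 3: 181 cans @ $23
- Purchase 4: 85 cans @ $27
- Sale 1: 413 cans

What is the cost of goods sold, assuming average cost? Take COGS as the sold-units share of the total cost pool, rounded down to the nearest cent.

COGS = $9,310.73

Sale 1, sell 413: 413/1110 × $25,024.00 → $9,310.73
Ending inventory (cost pool remaining) = $15,713.27
Check: goods available $25,024.00 = COGS $9,310.73 + ending $15,713.27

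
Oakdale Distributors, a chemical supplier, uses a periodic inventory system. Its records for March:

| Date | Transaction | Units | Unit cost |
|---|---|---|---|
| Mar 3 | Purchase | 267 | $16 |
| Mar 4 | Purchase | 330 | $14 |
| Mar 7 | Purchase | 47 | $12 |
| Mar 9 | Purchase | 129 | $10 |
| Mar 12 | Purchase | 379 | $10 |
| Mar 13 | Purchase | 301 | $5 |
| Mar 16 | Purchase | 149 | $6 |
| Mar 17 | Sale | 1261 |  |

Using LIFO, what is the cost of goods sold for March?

Mar 17, 1261 sold [LIFO — newest first]: 149 @ $6 + 301 @ $5 + 379 @ $10 + 129 @ $10 + 47 @ $12 + 256 @ $14 = $11,627
Ending inventory: 267 @ $16 + 74 @ $14 = $5,308

COGS = $11,627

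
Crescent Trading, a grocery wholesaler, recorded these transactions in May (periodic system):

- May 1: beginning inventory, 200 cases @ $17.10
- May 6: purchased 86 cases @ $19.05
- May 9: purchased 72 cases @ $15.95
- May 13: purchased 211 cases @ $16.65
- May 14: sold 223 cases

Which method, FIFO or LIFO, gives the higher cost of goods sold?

FIFO

FIFO COGS: 200 @ $17.10 + 23 @ $19.05 = $3,858.15
LIFO COGS: 211 @ $16.65 + 12 @ $15.95 = $3,704.55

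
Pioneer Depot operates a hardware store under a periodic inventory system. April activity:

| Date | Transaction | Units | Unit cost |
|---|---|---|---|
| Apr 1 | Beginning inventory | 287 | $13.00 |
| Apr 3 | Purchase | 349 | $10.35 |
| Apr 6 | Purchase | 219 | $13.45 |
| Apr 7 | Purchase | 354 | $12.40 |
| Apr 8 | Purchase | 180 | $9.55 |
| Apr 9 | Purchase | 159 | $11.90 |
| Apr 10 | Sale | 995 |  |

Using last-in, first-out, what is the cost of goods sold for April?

Apr 10, 995 sold [LIFO — newest first]: 159 @ $11.90 + 180 @ $9.55 + 354 @ $12.40 + 219 @ $13.45 + 83 @ $10.35 = $11,805.30
Ending inventory: 287 @ $13.00 + 266 @ $10.35 = $6,484.10

COGS = $11,805.30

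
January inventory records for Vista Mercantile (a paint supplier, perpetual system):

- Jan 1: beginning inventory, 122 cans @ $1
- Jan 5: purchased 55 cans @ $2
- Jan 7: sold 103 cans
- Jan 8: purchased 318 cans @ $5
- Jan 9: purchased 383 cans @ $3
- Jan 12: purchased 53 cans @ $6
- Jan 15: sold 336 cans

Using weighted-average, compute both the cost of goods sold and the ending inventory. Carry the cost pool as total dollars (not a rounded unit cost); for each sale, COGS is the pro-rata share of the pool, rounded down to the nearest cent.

COGS = $1,414.88; ending inventory = $1,874.12

After Jan 1: 122 on hand, pool $122.00 (≈ $1.0000 each)
After Jan 5: 177 on hand, pool $232.00 (≈ $1.3107 each)
Jan 7, sell 103: 103/177 × $232.00 → $135.00
After Jan 8: 392 on hand, pool $1,687.00 (≈ $4.3036 each)
After Jan 9: 775 on hand, pool $2,836.00 (≈ $3.6594 each)
After Jan 12: 828 on hand, pool $3,154.00 (≈ $3.8092 each)
Jan 15, sell 336: 336/828 × $3,154.00 → $1,279.88
Total COGS = $135.00 + $1,279.88 = $1,414.88
Ending inventory (cost pool remaining) = $1,874.12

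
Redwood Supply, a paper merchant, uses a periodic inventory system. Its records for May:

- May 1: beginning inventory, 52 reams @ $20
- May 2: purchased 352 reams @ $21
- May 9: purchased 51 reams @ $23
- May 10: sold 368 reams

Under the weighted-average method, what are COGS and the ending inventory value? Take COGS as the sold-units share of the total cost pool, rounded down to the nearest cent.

May 10, sell 368: 368/455 × $9,605.00 → $7,768.43
Ending inventory (cost pool remaining) = $1,836.57

COGS = $7,768.43; ending inventory = $1,836.57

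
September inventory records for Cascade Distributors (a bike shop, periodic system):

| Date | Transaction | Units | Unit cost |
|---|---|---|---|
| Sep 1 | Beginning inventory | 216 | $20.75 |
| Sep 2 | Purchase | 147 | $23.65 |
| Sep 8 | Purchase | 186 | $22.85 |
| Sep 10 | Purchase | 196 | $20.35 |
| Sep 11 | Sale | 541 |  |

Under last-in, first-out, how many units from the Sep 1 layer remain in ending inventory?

Sep 11, 541 sold [LIFO — newest first]: 196 @ $20.35 + 186 @ $22.85 + 147 @ $23.65 + 12 @ $20.75 = $11,964.25
Ending inventory: 204 @ $20.75 = $4,233.00

204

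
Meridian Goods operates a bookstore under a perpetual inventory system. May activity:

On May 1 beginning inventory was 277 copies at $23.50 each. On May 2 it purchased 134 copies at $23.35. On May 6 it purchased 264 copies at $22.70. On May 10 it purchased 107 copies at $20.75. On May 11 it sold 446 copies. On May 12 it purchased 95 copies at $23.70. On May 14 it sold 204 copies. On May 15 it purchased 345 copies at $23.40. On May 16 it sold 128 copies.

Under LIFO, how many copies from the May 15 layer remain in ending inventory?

May 11, 446 sold [LIFO — newest first]: 107 @ $20.75 + 264 @ $22.70 + 75 @ $23.35 = $9,964.30
May 14, 204 sold [LIFO — newest first]: 95 @ $23.70 + 59 @ $23.35 + 50 @ $23.50 = $4,804.15
May 16, 128 sold [LIFO — newest first]: 128 @ $23.40 = $2,995.20
Total COGS = $9,964.30 + $4,804.15 + $2,995.20 = $17,763.65
Ending inventory: 227 @ $23.50 + 217 @ $23.40 = $10,412.30

217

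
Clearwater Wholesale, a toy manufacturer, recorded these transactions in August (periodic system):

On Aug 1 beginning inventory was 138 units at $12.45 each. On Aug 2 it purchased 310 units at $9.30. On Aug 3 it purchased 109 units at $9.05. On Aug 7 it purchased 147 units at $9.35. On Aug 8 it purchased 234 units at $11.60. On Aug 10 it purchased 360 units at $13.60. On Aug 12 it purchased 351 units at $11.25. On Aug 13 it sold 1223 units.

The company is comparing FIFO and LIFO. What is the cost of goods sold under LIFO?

FIFO COGS: 138 @ $12.45 + 310 @ $9.30 + 109 @ $9.05 + 147 @ $9.35 + 234 @ $11.60 + 285 @ $13.60 = $13,552.40
LIFO COGS: 351 @ $11.25 + 360 @ $13.60 + 234 @ $11.60 + 147 @ $9.35 + 109 @ $9.05 + 22 @ $9.30 = $14,124.65

COGS = $14,124.65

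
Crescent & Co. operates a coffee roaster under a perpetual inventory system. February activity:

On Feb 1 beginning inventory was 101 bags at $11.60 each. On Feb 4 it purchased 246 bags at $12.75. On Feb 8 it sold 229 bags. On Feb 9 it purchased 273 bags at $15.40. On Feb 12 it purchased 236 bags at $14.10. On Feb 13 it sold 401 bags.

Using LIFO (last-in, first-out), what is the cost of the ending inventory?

Feb 8, 229 sold [LIFO — newest first]: 229 @ $12.75 = $2,919.75
Feb 13, 401 sold [LIFO — newest first]: 236 @ $14.10 + 165 @ $15.40 = $5,868.60
Total COGS = $2,919.75 + $5,868.60 = $8,788.35
Ending inventory: 101 @ $11.60 + 17 @ $12.75 + 108 @ $15.40 = $3,051.55

Ending inventory = $3,051.55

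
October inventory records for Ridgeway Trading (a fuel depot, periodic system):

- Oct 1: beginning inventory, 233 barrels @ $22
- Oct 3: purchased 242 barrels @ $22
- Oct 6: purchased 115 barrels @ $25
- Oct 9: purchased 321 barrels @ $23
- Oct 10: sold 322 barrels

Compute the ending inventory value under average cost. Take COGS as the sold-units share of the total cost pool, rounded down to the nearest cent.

Oct 10, sell 322: 322/911 × $20,708.00 → $7,319.40
Ending inventory (cost pool remaining) = $13,388.60
Check: goods available $20,708.00 = COGS $7,319.40 + ending $13,388.60

Ending inventory = $13,388.60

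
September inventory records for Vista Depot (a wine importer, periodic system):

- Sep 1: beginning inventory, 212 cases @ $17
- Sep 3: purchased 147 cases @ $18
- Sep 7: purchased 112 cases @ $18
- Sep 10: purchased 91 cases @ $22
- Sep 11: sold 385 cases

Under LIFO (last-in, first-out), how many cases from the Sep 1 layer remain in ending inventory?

Sep 11, 385 sold [LIFO — newest first]: 91 @ $22 + 112 @ $18 + 147 @ $18 + 35 @ $17 = $7,259
Ending inventory: 177 @ $17 = $3,009
Check: goods available $10,268 = COGS $7,259 + ending $3,009

177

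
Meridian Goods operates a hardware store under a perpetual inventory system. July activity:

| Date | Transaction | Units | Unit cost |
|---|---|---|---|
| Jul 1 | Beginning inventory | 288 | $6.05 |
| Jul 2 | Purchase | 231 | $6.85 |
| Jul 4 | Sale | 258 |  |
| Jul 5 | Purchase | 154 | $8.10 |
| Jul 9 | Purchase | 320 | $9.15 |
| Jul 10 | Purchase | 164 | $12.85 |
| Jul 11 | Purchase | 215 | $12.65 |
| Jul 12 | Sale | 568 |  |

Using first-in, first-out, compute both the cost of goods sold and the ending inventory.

Jul 4, 258 sold [FIFO — oldest first]: 258 @ $6.05 = $1,560.90
Jul 12, 568 sold [FIFO — oldest first]: 30 @ $6.05 + 231 @ $6.85 + 154 @ $8.10 + 153 @ $9.15 = $4,411.20
Total COGS = $1,560.90 + $4,411.20 = $5,972.10
Ending inventory: 167 @ $9.15 + 164 @ $12.85 + 215 @ $12.65 = $6,355.20

COGS = $5,972.10; ending inventory = $6,355.20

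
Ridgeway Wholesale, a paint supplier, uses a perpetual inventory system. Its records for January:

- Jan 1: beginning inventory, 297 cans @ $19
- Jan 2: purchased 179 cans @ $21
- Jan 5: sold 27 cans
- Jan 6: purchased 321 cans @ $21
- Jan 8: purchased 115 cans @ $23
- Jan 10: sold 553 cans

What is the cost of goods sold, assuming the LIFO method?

Jan 5, 27 sold [LIFO — newest first]: 27 @ $21 = $567
Jan 10, 553 sold [LIFO — newest first]: 115 @ $23 + 321 @ $21 + 117 @ $21 = $11,843
Total COGS = $567 + $11,843 = $12,410
Ending inventory: 297 @ $19 + 35 @ $21 = $6,378

COGS = $12,410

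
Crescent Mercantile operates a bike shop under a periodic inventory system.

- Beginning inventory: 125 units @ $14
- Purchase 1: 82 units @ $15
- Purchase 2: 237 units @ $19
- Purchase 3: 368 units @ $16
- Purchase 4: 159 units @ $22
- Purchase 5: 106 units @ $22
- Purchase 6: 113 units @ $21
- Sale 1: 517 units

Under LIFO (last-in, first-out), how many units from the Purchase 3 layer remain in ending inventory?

229

Sale 1 (517) [LIFO — newest first]: 113 @ $21 + 106 @ $22 + 159 @ $22 + 139 @ $16 = $10,427
Ending inventory: 125 @ $14 + 82 @ $15 + 237 @ $19 + 229 @ $16 = $11,147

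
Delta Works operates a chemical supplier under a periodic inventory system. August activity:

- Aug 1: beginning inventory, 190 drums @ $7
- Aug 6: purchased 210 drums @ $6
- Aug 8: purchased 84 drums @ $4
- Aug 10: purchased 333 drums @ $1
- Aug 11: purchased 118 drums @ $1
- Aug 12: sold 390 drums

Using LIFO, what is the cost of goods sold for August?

COGS = $390

Aug 12, 390 sold [LIFO — newest first]: 118 @ $1 + 272 @ $1 = $390
Ending inventory: 190 @ $7 + 210 @ $6 + 84 @ $4 + 61 @ $1 = $2,987
Check: goods available $3,377 = COGS $390 + ending $2,987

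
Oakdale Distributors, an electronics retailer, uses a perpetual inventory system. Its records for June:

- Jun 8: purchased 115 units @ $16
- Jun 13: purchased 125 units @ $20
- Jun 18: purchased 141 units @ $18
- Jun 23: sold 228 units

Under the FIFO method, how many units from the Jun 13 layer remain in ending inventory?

12

Jun 23, 228 sold [FIFO — oldest first]: 115 @ $16 + 113 @ $20 = $4,100
Ending inventory: 12 @ $20 + 141 @ $18 = $2,778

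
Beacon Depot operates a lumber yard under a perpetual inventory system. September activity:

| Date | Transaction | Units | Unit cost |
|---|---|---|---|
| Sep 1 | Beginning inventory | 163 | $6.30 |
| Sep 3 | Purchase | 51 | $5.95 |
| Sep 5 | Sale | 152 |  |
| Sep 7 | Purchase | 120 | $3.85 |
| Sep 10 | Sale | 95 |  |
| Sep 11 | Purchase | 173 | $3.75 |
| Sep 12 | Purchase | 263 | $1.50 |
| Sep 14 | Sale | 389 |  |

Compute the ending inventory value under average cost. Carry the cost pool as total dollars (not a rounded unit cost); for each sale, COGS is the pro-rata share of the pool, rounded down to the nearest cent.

After Sep 1: 163 on hand, pool $1,026.90 (≈ $6.3000 each)
After Sep 3: 214 on hand, pool $1,330.35 (≈ $6.2166 each)
Sep 5, sell 152: 152/214 × $1,330.35 → $944.92
After Sep 7: 182 on hand, pool $847.43 (≈ $4.6562 each)
Sep 10, sell 95: 95/182 × $847.43 → $442.33
After Sep 11: 260 on hand, pool $1,053.85 (≈ $4.0533 each)
After Sep 12: 523 on hand, pool $1,448.35 (≈ $2.7693 each)
Sep 14, sell 389: 389/523 × $1,448.35 → $1,077.26
Total COGS = $944.92 + $442.33 + $1,077.26 = $2,464.51
Ending inventory (cost pool remaining) = $371.09
Check: goods available $2,835.60 = COGS $2,464.51 + ending $371.09

Ending inventory = $371.09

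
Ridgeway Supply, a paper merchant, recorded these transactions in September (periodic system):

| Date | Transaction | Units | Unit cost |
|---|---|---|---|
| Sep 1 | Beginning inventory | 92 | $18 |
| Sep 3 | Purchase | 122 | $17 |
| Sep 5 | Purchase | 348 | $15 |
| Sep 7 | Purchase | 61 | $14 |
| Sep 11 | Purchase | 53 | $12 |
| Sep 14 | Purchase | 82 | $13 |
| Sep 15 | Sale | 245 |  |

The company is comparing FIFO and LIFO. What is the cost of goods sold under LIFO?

COGS = $3,291

FIFO COGS: 92 @ $18 + 122 @ $17 + 31 @ $15 = $4,195
LIFO COGS: 82 @ $13 + 53 @ $12 + 61 @ $14 + 49 @ $15 = $3,291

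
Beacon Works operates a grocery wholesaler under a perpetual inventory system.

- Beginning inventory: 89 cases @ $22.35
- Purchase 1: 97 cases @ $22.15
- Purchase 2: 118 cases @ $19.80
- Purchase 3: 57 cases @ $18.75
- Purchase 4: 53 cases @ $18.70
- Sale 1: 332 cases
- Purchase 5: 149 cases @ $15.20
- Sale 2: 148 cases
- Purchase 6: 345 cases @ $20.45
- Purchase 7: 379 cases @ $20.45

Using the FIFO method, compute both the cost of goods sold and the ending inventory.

COGS = $9,537.15; ending inventory = $16,067.40

Sale 1 (332) [FIFO — oldest first]: 89 @ $22.35 + 97 @ $22.15 + 118 @ $19.80 + 28 @ $18.75 = $6,999.10
Sale 2 (148) [FIFO — oldest first]: 29 @ $18.75 + 53 @ $18.70 + 66 @ $15.20 = $2,538.05
Total COGS = $6,999.10 + $2,538.05 = $9,537.15
Ending inventory: 83 @ $15.20 + 345 @ $20.45 + 379 @ $20.45 = $16,067.40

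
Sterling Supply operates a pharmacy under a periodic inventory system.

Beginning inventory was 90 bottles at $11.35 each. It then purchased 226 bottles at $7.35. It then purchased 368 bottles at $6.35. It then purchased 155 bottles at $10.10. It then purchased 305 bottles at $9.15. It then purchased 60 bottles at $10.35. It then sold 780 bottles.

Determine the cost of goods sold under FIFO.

Sale 1 (780) [FIFO — oldest first]: 90 @ $11.35 + 226 @ $7.35 + 368 @ $6.35 + 96 @ $10.10 = $5,989.00
Ending inventory: 59 @ $10.10 + 305 @ $9.15 + 60 @ $10.35 = $4,007.65
Check: goods available $9,996.65 = COGS $5,989.00 + ending $4,007.65

COGS = $5,989.00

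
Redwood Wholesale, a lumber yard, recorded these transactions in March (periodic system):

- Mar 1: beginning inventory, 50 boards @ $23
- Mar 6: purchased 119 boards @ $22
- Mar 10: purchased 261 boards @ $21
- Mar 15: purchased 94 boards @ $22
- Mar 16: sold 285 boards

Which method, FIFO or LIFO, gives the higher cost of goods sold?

FIFO COGS: 50 @ $23 + 119 @ $22 + 116 @ $21 = $6,204
LIFO COGS: 94 @ $22 + 191 @ $21 = $6,079

FIFO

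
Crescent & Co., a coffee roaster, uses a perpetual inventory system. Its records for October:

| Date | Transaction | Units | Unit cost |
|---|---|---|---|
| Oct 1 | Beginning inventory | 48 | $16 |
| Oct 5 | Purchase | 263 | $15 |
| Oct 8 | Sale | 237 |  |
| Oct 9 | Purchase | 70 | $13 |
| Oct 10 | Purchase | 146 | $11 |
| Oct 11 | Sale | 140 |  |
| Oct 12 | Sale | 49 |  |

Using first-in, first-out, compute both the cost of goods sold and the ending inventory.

Oct 8, 237 sold [FIFO — oldest first]: 48 @ $16 + 189 @ $15 = $3,603
Oct 11, 140 sold [FIFO — oldest first]: 74 @ $15 + 66 @ $13 = $1,968
Oct 12, 49 sold [FIFO — oldest first]: 4 @ $13 + 45 @ $11 = $547
Total COGS = $3,603 + $1,968 + $547 = $6,118
Ending inventory: 101 @ $11 = $1,111
Check: goods available $7,229 = COGS $6,118 + ending $1,111

COGS = $6,118; ending inventory = $1,111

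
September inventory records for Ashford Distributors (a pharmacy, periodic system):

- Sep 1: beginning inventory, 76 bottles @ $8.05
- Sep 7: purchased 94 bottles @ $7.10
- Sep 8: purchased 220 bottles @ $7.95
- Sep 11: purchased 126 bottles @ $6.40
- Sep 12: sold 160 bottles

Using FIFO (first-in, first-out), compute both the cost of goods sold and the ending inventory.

Sep 12, 160 sold [FIFO — oldest first]: 76 @ $8.05 + 84 @ $7.10 = $1,208.20
Ending inventory: 10 @ $7.10 + 220 @ $7.95 + 126 @ $6.40 = $2,626.40
Check: goods available $3,834.60 = COGS $1,208.20 + ending $2,626.40

COGS = $1,208.20; ending inventory = $2,626.40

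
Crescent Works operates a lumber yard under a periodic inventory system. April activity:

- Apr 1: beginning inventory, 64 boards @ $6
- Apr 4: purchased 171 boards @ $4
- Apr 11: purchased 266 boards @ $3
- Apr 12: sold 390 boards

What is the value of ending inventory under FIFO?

Ending inventory = $333

Apr 12, 390 sold [FIFO — oldest first]: 64 @ $6 + 171 @ $4 + 155 @ $3 = $1,533
Ending inventory: 111 @ $3 = $333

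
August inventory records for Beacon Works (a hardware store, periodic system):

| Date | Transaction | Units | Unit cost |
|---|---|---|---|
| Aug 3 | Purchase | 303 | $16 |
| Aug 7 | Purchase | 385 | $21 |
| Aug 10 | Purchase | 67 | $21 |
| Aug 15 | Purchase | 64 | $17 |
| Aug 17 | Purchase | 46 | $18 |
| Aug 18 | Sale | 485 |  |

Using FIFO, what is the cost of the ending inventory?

Aug 18, 485 sold [FIFO — oldest first]: 303 @ $16 + 182 @ $21 = $8,670
Ending inventory: 203 @ $21 + 67 @ $21 + 64 @ $17 + 46 @ $18 = $7,586

Ending inventory = $7,586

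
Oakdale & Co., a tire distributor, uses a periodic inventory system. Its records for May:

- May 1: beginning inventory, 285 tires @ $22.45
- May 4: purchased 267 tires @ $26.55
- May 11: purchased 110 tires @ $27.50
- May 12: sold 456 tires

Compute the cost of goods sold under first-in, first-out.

May 12, 456 sold [FIFO — oldest first]: 285 @ $22.45 + 171 @ $26.55 = $10,938.30
Ending inventory: 96 @ $26.55 + 110 @ $27.50 = $5,573.80
Check: goods available $16,512.10 = COGS $10,938.30 + ending $5,573.80

COGS = $10,938.30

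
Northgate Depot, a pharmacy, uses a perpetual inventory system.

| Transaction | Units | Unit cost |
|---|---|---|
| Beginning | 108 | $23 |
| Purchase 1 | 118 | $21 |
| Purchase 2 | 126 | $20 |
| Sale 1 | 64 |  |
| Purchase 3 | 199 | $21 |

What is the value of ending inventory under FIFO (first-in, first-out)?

Ending inventory = $10,189

Sale 1 (64) [FIFO — oldest first]: 64 @ $23 = $1,472
Ending inventory: 44 @ $23 + 118 @ $21 + 126 @ $20 + 199 @ $21 = $10,189
Check: goods available $11,661 = COGS $1,472 + ending $10,189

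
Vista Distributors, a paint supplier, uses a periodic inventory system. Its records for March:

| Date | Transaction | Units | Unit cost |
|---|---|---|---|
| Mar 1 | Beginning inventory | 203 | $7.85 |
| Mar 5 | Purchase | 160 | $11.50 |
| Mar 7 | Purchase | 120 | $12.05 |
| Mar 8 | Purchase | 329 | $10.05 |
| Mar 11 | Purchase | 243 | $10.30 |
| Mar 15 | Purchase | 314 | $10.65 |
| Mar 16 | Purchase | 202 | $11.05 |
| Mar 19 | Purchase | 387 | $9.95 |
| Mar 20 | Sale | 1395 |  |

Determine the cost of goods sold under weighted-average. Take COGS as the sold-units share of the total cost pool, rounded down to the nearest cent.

COGS = $14,331.70

Mar 20, sell 1395: 1395/1958 × $20,115.75 → $14,331.70
Ending inventory (cost pool remaining) = $5,784.05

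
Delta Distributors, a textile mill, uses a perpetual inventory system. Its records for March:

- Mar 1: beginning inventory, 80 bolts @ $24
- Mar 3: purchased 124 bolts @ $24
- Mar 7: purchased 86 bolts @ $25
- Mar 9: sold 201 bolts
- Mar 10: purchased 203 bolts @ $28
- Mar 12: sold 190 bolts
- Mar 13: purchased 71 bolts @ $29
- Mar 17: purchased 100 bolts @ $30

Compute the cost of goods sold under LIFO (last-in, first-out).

COGS = $10,230

Mar 9, 201 sold [LIFO — newest first]: 86 @ $25 + 115 @ $24 = $4,910
Mar 12, 190 sold [LIFO — newest first]: 190 @ $28 = $5,320
Total COGS = $4,910 + $5,320 = $10,230
Ending inventory: 80 @ $24 + 9 @ $24 + 13 @ $28 + 71 @ $29 + 100 @ $30 = $7,559
Check: goods available $17,789 = COGS $10,230 + ending $7,559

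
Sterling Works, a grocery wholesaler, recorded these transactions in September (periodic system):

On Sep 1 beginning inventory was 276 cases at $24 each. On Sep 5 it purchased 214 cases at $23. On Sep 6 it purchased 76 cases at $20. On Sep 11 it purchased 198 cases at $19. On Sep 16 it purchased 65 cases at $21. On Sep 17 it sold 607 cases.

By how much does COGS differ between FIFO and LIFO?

$980

FIFO COGS: 276 @ $24 + 214 @ $23 + 76 @ $20 + 41 @ $19 = $13,845
LIFO COGS: 65 @ $21 + 198 @ $19 + 76 @ $20 + 214 @ $23 + 54 @ $24 = $12,865
Difference = |$13,845 − $12,865| = $980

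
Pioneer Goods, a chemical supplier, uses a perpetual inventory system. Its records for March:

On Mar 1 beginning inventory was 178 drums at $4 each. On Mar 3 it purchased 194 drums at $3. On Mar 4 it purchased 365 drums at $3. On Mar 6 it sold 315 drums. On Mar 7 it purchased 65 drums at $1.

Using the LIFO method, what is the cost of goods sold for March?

COGS = $945

Mar 6, 315 sold [LIFO — newest first]: 315 @ $3 = $945
Ending inventory: 178 @ $4 + 194 @ $3 + 50 @ $3 + 65 @ $1 = $1,509
Check: goods available $2,454 = COGS $945 + ending $1,509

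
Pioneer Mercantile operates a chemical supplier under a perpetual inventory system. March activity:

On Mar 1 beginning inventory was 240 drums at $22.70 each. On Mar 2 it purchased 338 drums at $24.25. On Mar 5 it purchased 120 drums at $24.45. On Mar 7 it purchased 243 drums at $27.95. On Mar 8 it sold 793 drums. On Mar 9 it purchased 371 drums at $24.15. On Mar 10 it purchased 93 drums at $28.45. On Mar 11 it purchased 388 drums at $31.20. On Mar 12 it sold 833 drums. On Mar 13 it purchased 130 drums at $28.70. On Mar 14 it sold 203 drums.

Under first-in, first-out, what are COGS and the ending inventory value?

COGS = $48,114.65; ending inventory = $2,697.80

Mar 8, 793 sold [FIFO — oldest first]: 240 @ $22.70 + 338 @ $24.25 + 120 @ $24.45 + 95 @ $27.95 = $19,233.75
Mar 12, 833 sold [FIFO — oldest first]: 148 @ $27.95 + 371 @ $24.15 + 93 @ $28.45 + 221 @ $31.20 = $22,637.30
Mar 14, 203 sold [FIFO — oldest first]: 167 @ $31.20 + 36 @ $28.70 = $6,243.60
Total COGS = $19,233.75 + $22,637.30 + $6,243.60 = $48,114.65
Ending inventory: 94 @ $28.70 = $2,697.80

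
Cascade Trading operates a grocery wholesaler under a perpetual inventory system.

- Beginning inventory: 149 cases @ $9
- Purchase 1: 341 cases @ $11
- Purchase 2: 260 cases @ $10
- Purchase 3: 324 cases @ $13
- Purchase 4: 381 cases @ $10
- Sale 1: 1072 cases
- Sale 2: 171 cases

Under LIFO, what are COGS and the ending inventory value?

COGS = $13,680; ending inventory = $2,034

Sale 1 (1072) [LIFO — newest first]: 381 @ $10 + 324 @ $13 + 260 @ $10 + 107 @ $11 = $11,799
Sale 2 (171) [LIFO — newest first]: 171 @ $11 = $1,881
Total COGS = $11,799 + $1,881 = $13,680
Ending inventory: 149 @ $9 + 63 @ $11 = $2,034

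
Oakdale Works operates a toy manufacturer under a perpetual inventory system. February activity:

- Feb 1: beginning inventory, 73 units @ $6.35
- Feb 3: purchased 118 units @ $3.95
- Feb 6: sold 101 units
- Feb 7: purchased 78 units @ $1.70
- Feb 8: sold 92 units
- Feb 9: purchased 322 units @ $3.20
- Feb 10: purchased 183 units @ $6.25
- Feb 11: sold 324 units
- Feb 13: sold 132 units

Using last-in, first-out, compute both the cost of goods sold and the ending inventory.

Feb 6, 101 sold [LIFO — newest first]: 101 @ $3.95 = $398.95
Feb 8, 92 sold [LIFO — newest first]: 78 @ $1.70 + 14 @ $3.95 = $187.90
Feb 11, 324 sold [LIFO — newest first]: 183 @ $6.25 + 141 @ $3.20 = $1,594.95
Feb 13, 132 sold [LIFO — newest first]: 132 @ $3.20 = $422.40
Total COGS = $398.95 + $187.90 + $1,594.95 + $422.40 = $2,604.20
Ending inventory: 73 @ $6.35 + 3 @ $3.95 + 49 @ $3.20 = $632.20
Check: goods available $3,236.40 = COGS $2,604.20 + ending $632.20

COGS = $2,604.20; ending inventory = $632.20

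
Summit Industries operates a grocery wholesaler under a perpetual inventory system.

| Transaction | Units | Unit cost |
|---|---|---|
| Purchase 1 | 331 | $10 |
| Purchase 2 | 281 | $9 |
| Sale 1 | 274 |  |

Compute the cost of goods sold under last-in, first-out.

COGS = $2,466

Sale 1 (274) [LIFO — newest first]: 274 @ $9 = $2,466
Ending inventory: 331 @ $10 + 7 @ $9 = $3,373
Check: goods available $5,839 = COGS $2,466 + ending $3,373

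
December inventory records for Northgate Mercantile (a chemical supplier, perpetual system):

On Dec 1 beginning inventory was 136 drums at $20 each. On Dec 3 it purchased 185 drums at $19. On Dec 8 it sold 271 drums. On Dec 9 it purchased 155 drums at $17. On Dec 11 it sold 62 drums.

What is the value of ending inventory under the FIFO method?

Dec 8, 271 sold [FIFO — oldest first]: 136 @ $20 + 135 @ $19 = $5,285
Dec 11, 62 sold [FIFO — oldest first]: 50 @ $19 + 12 @ $17 = $1,154
Total COGS = $5,285 + $1,154 = $6,439
Ending inventory: 143 @ $17 = $2,431

Ending inventory = $2,431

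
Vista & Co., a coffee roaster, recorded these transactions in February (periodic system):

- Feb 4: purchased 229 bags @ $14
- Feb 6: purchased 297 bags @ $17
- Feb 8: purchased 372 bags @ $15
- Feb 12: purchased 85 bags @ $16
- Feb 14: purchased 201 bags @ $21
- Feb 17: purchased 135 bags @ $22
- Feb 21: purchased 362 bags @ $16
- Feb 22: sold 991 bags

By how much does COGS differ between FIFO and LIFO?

FIFO COGS: 229 @ $14 + 297 @ $17 + 372 @ $15 + 85 @ $16 + 8 @ $21 = $15,363
LIFO COGS: 362 @ $16 + 135 @ $22 + 201 @ $21 + 85 @ $16 + 208 @ $15 = $17,463
Difference = |$15,363 − $17,463| = $2,100

$2,100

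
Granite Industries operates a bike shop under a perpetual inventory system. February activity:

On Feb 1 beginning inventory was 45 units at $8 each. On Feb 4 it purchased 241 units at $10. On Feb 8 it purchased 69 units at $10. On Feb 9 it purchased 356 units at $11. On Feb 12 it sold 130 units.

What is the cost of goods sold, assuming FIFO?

COGS = $1,210

Feb 12, 130 sold [FIFO — oldest first]: 45 @ $8 + 85 @ $10 = $1,210
Ending inventory: 156 @ $10 + 69 @ $10 + 356 @ $11 = $6,166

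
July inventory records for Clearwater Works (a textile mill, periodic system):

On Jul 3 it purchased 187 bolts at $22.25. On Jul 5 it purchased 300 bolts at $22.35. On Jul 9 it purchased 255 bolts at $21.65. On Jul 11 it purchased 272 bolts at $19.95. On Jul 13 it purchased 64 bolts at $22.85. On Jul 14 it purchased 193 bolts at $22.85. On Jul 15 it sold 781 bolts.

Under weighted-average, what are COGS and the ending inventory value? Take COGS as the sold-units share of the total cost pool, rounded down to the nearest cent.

COGS = $17,012.00; ending inventory = $10,673.35

Jul 15, sell 781: 781/1271 × $27,685.35 → $17,012.00
Ending inventory (cost pool remaining) = $10,673.35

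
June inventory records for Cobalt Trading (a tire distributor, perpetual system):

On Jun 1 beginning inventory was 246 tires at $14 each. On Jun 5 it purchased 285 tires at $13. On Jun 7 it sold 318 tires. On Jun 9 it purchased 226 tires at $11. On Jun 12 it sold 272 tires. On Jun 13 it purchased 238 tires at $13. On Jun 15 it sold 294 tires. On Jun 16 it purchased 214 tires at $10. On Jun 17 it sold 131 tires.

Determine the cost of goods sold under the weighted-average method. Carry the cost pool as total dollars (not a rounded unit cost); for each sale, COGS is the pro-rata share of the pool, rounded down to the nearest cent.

COGS = $12,752.20

After Jun 1: 246 on hand, pool $3,444.00 (≈ $14.0000 each)
After Jun 5: 531 on hand, pool $7,149.00 (≈ $13.4633 each)
Jun 7, sell 318: 318/531 × $7,149.00 → $4,281.32
After Jun 9: 439 on hand, pool $5,353.68 (≈ $12.1952 each)
Jun 12, sell 272: 272/439 × $5,353.68 → $3,317.08
After Jun 13: 405 on hand, pool $5,130.60 (≈ $12.6681 each)
Jun 15, sell 294: 294/405 × $5,130.60 → $3,724.43
After Jun 16: 325 on hand, pool $3,546.17 (≈ $10.9113 each)
Jun 17, sell 131: 131/325 × $3,546.17 → $1,429.37
Total COGS = $4,281.32 + $3,317.08 + $3,724.43 + $1,429.37 = $12,752.20
Ending inventory (cost pool remaining) = $2,116.80
Check: goods available $14,869.00 = COGS $12,752.20 + ending $2,116.80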